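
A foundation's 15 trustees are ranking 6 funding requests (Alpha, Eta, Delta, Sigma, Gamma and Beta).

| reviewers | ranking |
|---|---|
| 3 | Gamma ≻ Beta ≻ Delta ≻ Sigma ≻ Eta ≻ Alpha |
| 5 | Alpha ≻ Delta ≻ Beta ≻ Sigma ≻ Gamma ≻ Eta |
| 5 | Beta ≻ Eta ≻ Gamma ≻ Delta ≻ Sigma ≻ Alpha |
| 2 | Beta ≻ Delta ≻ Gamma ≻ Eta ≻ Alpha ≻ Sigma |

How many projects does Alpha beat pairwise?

0

Alpha against each rival (15 reviewers):
Alpha vs Eta: Eta, 10–5.
Alpha vs Delta: 5 to 10, Delta.
Alpha vs Sigma: 5+2 = 7 for Alpha, 8 for Sigma — Sigma by 8–7.
Alpha vs Gamma: Gamma wins 10–5.
Alpha–Beta: Beta 10–5.
Alpha beats no one; loses to Eta, Delta, Sigma, Gamma, Beta — 0 pairwise wins.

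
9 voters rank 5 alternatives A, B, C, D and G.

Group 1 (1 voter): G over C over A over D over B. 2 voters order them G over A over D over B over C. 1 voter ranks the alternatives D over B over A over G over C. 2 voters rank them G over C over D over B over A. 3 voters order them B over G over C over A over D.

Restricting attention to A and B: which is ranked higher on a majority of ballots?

B

Ballots ranking A above B: 1 + 2 = 3.
Ballots ranking B above A: 9 − 3 = 6.
B wins the head-to-head 6–3.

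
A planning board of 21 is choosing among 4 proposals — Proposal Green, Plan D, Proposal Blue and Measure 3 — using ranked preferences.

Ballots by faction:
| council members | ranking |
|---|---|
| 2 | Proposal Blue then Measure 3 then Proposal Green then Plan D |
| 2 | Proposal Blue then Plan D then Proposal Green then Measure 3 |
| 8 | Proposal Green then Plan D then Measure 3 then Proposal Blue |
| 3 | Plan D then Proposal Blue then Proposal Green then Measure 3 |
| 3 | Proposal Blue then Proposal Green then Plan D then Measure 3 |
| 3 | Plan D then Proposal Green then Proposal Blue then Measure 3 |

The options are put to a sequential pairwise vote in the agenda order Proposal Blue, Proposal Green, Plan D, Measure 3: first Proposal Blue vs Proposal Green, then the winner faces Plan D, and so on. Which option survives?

Round 1: Proposal Blue vs Proposal Green — 10–11, Proposal Green advances.
Round 2: Proposal Green vs Plan D — 13–8, Proposal Green advances.
Round 3: Proposal Green vs Measure 3 — 19–2, Proposal Green advances.
Proposal Green survives the agenda.

Proposal Green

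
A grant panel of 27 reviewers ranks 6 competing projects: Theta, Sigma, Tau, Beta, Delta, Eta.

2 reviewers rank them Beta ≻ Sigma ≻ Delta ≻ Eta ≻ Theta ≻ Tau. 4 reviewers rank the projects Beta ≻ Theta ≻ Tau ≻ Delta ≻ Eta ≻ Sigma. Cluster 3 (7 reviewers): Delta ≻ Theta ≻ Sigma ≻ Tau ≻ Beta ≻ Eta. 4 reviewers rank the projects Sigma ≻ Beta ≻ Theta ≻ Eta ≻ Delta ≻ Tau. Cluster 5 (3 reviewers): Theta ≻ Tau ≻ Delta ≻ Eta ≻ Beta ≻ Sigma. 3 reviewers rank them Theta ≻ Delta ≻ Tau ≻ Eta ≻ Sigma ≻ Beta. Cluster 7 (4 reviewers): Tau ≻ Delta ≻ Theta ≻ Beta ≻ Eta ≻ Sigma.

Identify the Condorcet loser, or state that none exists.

Head-to-head results (27 reviewers):
Theta vs Sigma: 4+7+3+3+4 = 21 for Theta, 6 for Sigma — Theta by 21–6.
Theta vs Tau: Theta wins 23–4.
Theta–Beta: Theta 17–10.
Theta vs Delta: Theta wins 14–13.
Theta vs Eta: 4+7+4+3+3+4 = 25 for Theta, 2 for Eta — Theta by 25–2.
Sigma vs Tau: Sigma preferred on 2+7+4 = 13 ballots; Tau wins 14–13.
Sigma vs Beta: Sigma wins 14–13.
Sigma vs Delta: Delta wins 21–6.
Sigma vs Eta: Sigma is ranked higher on 2+7+4 = 13 ballots, Eta on 14. Eta wins 14–13.
Tau vs Beta: Tau, 17–10.
Tau vs Delta: Tau preferred on 4+3+4 = 11 ballots; Delta wins 16–11.
Tau–Eta: Tau 21–6.
Beta vs Delta: Delta, 17–10.
Beta–Eta: Beta 21–6.
Delta vs Eta: Delta wins 23–4.
Every project wins at least one matchup (Theta beats Sigma; Sigma beats Beta; Tau beats Sigma; Beta beats Eta; Delta beats Sigma; Eta beats Sigma), so there is no Condorcet loser.

none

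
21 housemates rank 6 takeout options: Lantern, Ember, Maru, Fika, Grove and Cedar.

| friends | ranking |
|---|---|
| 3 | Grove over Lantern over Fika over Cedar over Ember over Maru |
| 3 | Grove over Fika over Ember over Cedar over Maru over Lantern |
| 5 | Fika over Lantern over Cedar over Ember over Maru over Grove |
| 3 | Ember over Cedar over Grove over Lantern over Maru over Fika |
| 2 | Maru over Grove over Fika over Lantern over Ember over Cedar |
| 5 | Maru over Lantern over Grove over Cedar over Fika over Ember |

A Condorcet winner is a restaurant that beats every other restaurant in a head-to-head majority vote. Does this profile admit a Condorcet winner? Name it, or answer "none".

none

Pairwise majorities:
Lantern–Ember: Lantern 15–6.
Lantern vs Maru: Lantern, 11–10.
Lantern vs Fika: Lantern, 11–10.
Lantern vs Grove: Grove, 11–10.
Lantern vs Cedar: Lantern wins 15–6.
Ember vs Maru: Ember wins 14–7.
Ember–Fika: Fika 18–3.
Ember vs Grove: Grove wins 13–8.
Ember vs Cedar: Cedar wins 13–8.
Maru–Fika: Fika 11–10.
Maru–Grove: Maru 12–9.
Maru vs Cedar: Cedar, 14–7.
Fika–Grove: Grove 16–5.
Fika vs Cedar: Fika, 13–8.
Grove–Cedar: Grove 13–8.
No restaurant is unbeaten: Lantern loses to Grove; Ember loses to Lantern; Maru loses to Lantern; Fika loses to Lantern; Grove loses to Maru; Cedar loses to Lantern. In particular Lantern → Maru → Grove → Lantern is a majority cycle — no Condorcet winner exists.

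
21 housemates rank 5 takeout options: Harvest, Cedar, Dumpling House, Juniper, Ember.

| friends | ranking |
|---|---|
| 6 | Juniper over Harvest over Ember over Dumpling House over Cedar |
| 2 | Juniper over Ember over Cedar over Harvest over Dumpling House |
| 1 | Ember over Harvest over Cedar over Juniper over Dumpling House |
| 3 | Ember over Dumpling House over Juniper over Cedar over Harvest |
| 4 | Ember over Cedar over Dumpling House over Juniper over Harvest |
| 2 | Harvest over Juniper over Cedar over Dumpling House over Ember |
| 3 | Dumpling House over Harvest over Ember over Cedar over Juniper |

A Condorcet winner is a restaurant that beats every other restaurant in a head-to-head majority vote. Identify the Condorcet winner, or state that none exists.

Check each pair by majority over 21 ballots:
Harvest vs Cedar: 12 to 9, Harvest.
Harvest vs Dumpling House: 11 to 10, Harvest.
Harvest vs Juniper: 1+2+3 = 6 for Harvest, 15 for Juniper — Juniper by 15–6.
Harvest vs Ember: 11 to 10, Harvest.
Cedar vs Dumpling House: Cedar is ranked higher on 2+1+4+2 = 9 ballots, Dumpling House on 12. Dumpling House wins 12–9.
Cedar vs Juniper: Juniper, 13–8.
Cedar vs Ember: 2 for Cedar, 19 for Ember — Ember by 19–2.
Dumpling House vs Juniper: Juniper wins 11–10.
Dumpling House–Ember: Ember 16–5.
Juniper vs Ember: 10 to 11, Ember.
Every restaurant loses at least once (Harvest loses to Juniper; Cedar loses to Harvest; Dumpling House loses to Harvest; Juniper loses to Ember; Ember loses to Harvest). The majority relation contains the cycle Harvest → Ember → Juniper → Harvest, so there is no Condorcet winner.

none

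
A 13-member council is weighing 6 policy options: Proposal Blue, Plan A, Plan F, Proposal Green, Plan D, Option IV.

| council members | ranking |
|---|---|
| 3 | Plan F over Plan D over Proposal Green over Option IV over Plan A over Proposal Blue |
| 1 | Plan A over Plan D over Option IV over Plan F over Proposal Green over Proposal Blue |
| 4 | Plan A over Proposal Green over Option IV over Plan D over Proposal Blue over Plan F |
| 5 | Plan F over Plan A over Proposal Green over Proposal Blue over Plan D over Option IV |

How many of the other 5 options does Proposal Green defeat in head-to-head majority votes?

Proposal Green against each rival (13 council members):
Proposal Green vs Proposal Blue: Proposal Green is ranked higher on 3+1+4+5 = 13 ballots, Proposal Blue on 0. Proposal Green wins 13–0.
Proposal Green vs Plan A: Plan A, 10–3.
Proposal Green vs Plan F: Plan F, 9–4.
Proposal Green vs Plan D: Proposal Green, 9–4.
Proposal Green vs Option IV: Proposal Green wins 12–1.
Proposal Green beats Proposal Blue, Plan D, Option IV; loses to Plan A, Plan F — 3 pairwise wins.

3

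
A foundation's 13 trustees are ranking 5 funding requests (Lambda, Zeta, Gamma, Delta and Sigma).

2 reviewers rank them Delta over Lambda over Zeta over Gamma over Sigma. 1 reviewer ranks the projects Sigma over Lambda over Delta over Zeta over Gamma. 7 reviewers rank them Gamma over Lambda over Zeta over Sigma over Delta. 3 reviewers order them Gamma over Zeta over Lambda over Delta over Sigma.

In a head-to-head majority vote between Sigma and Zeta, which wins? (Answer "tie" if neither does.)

Ballots ranking Sigma above Zeta: 1.
Ballots ranking Zeta above Sigma: 13 − 1 = 12.
Zeta wins the head-to-head 12–1.

Zeta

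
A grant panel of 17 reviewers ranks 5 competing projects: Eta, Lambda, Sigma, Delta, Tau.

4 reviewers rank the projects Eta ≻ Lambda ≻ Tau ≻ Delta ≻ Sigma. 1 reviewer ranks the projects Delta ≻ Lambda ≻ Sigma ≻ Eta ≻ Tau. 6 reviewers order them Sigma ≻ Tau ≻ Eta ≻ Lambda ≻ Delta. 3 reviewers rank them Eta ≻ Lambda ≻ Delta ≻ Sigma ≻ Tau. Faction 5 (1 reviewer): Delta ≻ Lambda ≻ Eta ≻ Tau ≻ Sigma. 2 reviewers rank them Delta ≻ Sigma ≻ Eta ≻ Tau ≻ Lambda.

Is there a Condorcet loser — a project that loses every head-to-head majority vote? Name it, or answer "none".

Head-to-head results (17 reviewers):
Eta vs Lambda: Eta wins 15–2.
Eta–Sigma: Sigma 9–8.
Eta vs Delta: Eta, 13–4.
Eta vs Tau: Eta, 11–6.
Lambda vs Sigma: Lambda is ranked higher on 4+1+3+1 = 9 ballots, Sigma on 8. Lambda wins 9–8.
Lambda vs Delta: 4+6+3 = 13 for Lambda, 4 for Delta — Lambda by 13–4.
Lambda vs Tau: Lambda wins 9–8.
Sigma vs Delta: 6 for Sigma, 11 for Delta — Delta by 11–6.
Sigma vs Tau: Sigma wins 12–5.
Delta vs Tau: Tau wins 10–7.
Each project has at least one pairwise win (Eta beats Lambda; Lambda beats Sigma; Sigma beats Eta; Delta beats Sigma; Tau beats Delta) — no Condorcet loser.

none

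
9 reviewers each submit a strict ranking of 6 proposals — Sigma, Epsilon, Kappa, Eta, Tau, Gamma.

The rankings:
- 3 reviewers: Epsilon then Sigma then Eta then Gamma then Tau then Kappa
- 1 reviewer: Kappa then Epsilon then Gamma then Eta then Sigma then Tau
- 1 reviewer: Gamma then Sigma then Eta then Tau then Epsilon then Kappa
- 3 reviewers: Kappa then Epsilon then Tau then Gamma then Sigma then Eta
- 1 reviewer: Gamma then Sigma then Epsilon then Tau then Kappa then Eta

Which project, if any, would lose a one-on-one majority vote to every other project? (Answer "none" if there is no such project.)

none

Pairwise majorities:
Sigma vs Epsilon: 2 to 7, Epsilon.
Sigma vs Kappa: Sigma is ranked higher on 3+1+1 = 5 ballots, Kappa on 4. Sigma wins 5–4.
Sigma vs Eta: Sigma wins 8–1.
Sigma–Tau: Sigma 6–3.
Sigma–Gamma: Gamma 6–3.
Epsilon vs Kappa: Epsilon, 5–4.
Epsilon vs Eta: Epsilon wins 8–1.
Epsilon–Tau: Epsilon 8–1.
Epsilon vs Gamma: Epsilon wins 7–2.
Kappa vs Eta: 1+3+1 = 5 for Kappa, 4 for Eta — Kappa by 5–4.
Kappa vs Tau: 1+3 = 4 for Kappa, 5 for Tau — Tau by 5–4.
Kappa vs Gamma: Gamma, 5–4.
Eta vs Tau: Eta, 5–4.
Eta vs Gamma: 3 for Eta, 6 for Gamma — Gamma by 6–3.
Tau–Gamma: Gamma 6–3.
No project is winless: Sigma beats Kappa; Epsilon beats Sigma; Kappa beats Eta; Eta beats Tau; Tau beats Kappa; Gamma beats Sigma. There is no Condorcet loser.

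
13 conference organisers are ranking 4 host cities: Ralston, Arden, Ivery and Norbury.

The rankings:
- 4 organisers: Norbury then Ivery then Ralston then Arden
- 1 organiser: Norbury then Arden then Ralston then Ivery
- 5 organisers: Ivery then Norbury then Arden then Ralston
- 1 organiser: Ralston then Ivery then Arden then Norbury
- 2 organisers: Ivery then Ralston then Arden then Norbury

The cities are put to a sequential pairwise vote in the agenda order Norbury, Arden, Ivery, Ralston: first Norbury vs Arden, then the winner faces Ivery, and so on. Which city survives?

Ivery

Round 1: Norbury vs Arden — 10–3, Norbury advances.
Round 2: Norbury vs Ivery — 5–8, Ivery advances.
Round 3: Ivery vs Ralston — 11–2, Ivery advances.
The agenda winner is Ivery.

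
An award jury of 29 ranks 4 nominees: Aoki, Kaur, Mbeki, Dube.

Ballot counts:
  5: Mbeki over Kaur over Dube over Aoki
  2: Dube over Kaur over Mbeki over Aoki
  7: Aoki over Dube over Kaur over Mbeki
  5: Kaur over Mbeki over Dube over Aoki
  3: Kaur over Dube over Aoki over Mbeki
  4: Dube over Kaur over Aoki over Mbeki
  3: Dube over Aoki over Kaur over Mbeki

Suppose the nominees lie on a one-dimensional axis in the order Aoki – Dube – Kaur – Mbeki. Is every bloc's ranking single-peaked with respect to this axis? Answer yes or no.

yes

Axis positions: Aoki=1, Dube=2, Kaur=3, Mbeki=4.
Bloc 1 (peak Mbeki at position 4): ranking walks positions 4-3-2-1, expanding outward from the peak — single-peaked.
Bloc 2 (peak Dube at position 2): ranking walks positions 2-3-4-1, expanding outward from the peak — single-peaked.
Bloc 3 (peak Aoki at position 1): ranking walks positions 1-2-3-4, expanding outward from the peak — single-peaked.
Bloc 4 (peak Kaur at position 3): ranking walks positions 3-4-2-1, expanding outward from the peak — single-peaked.
Bloc 5 (peak Kaur at position 3): ranking walks positions 3-2-1-4, expanding outward from the peak — single-peaked.
Bloc 6 (peak Dube at position 2): ranking walks positions 2-3-1-4, expanding outward from the peak — single-peaked.
Bloc 7 (peak Dube at position 2): ranking walks positions 2-1-3-4, expanding outward from the peak — single-peaked.
Every ranking is single-peaked on this axis.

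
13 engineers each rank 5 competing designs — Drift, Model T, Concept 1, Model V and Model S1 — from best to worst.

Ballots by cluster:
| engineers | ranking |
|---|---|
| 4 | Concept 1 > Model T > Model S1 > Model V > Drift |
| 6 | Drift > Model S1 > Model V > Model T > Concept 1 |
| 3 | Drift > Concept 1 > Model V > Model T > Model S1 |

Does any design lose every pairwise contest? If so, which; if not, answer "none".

Pairwise majorities:
Drift–Model T: Drift 9–4.
Drift vs Concept 1: Drift preferred on 6+3 = 9 ballots; Drift wins 9–4.
Drift vs Model V: 6+3 = 9 for Drift, 4 for Model V — Drift by 9–4.
Drift vs Model S1: Drift, 9–4.
Model T–Concept 1: Concept 1 7–6.
Model T vs Model V: Model T preferred on 4 ballots; Model V wins 9–4.
Model T vs Model S1: 4+3 = 7 for Model T, 6 for Model S1 — Model T by 7–6.
Concept 1 vs Model V: 4+3 = 7 for Concept 1, 6 for Model V — Concept 1 by 7–6.
Concept 1 vs Model S1: Concept 1 preferred on 4+3 = 7 ballots; Concept 1 wins 7–6.
Model V vs Model S1: Model S1 wins 10–3.
Each design has at least one pairwise win (Drift beats Model T; Model T beats Model S1; Concept 1 beats Model T; Model V beats Model T; Model S1 beats Model V) — no Condorcet loser.

none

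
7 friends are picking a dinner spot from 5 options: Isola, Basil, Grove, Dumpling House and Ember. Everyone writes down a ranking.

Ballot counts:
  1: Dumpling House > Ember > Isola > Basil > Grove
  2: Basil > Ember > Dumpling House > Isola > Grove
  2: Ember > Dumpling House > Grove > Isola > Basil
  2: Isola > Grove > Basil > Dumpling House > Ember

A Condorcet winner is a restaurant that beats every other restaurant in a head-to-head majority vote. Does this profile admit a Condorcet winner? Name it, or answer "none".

none

Check each pair by majority over 7 ballots:
Isola vs Basil: 5 to 2, Isola.
Isola vs Grove: 5 to 2, Isola.
Isola vs Dumpling House: Isola preferred on 2 ballots; Dumpling House wins 5–2.
Isola vs Ember: Isola is ranked higher on 2 ballots, Ember on 5. Ember wins 5–2.
Basil vs Grove: Basil is ranked higher on 1+2 = 3 ballots, Grove on 4. Grove wins 4–3.
Basil vs Dumpling House: Basil is ranked higher on 2+2 = 4 ballots, Dumpling House on 3. Basil wins 4–3.
Basil vs Ember: Basil is ranked higher on 2+2 = 4 ballots, Ember on 3. Basil wins 4–3.
Grove vs Dumpling House: Grove is ranked higher on 2 ballots, Dumpling House on 5. Dumpling House wins 5–2.
Grove vs Ember: Grove preferred on 2 ballots; Ember wins 5–2.
Dumpling House vs Ember: 3 to 4, Ember.
Every restaurant loses at least once (Isola loses to Dumpling House; Basil loses to Isola; Grove loses to Isola; Dumpling House loses to Basil; Ember loses to Basil). The majority relation contains the cycle Isola beats Basil beats Dumpling House beats Isola, so there is no Condorcet winner.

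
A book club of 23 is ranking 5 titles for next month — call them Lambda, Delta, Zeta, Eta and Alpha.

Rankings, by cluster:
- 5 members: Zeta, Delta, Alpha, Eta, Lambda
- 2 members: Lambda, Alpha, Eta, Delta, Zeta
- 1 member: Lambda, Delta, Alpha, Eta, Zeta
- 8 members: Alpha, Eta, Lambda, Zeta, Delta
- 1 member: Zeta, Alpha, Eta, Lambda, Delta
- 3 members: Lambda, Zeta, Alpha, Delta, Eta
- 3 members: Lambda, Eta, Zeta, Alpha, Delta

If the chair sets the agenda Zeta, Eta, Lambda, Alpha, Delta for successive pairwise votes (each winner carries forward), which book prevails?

Round 1: Zeta vs Eta — 9–14, Eta advances.
Round 2: Eta vs Lambda — 14–9, Eta advances.
Round 3: Eta vs Alpha — 3–20, Alpha advances.
Round 4: Alpha vs Delta — 17–6, Alpha advances.
Alpha survives the agenda.

Alpha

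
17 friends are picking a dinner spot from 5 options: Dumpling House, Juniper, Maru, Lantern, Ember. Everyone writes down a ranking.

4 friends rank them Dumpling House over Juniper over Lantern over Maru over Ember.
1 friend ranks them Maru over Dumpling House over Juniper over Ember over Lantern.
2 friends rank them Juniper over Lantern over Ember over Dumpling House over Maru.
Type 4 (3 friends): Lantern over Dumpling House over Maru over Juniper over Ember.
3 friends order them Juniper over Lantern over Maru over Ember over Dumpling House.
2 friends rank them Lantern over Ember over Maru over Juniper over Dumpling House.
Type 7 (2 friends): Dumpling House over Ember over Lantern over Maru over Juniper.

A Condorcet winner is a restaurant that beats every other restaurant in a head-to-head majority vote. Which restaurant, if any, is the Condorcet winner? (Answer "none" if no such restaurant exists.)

none

Pairwise majorities:
Dumpling House vs Juniper: Dumpling House is ranked higher on 4+1+3+2 = 10 ballots, Juniper on 7. Dumpling House wins 10–7.
Dumpling House vs Maru: Dumpling House is ranked higher on 4+2+3+2 = 11 ballots, Maru on 6. Dumpling House wins 11–6.
Dumpling House–Lantern: Lantern 10–7.
Dumpling House–Ember: Dumpling House 10–7.
Juniper vs Maru: Juniper, 9–8.
Juniper vs Lantern: 4+1+2+3 = 10 for Juniper, 7 for Lantern — Juniper by 10–7.
Juniper–Ember: Juniper 13–4.
Maru vs Lantern: 1 to 16, Lantern.
Maru vs Ember: Maru, 11–6.
Lantern vs Ember: 4+2+3+3+2 = 14 for Lantern, 3 for Ember — Lantern by 14–3.
Each restaurant drops at least one matchup (Dumpling House loses to Lantern; Juniper loses to Dumpling House; Maru loses to Dumpling House; Lantern loses to Juniper; Ember loses to Dumpling House); the cycle Dumpling House > Juniper > Lantern > Dumpling House rules out a Condorcet winner.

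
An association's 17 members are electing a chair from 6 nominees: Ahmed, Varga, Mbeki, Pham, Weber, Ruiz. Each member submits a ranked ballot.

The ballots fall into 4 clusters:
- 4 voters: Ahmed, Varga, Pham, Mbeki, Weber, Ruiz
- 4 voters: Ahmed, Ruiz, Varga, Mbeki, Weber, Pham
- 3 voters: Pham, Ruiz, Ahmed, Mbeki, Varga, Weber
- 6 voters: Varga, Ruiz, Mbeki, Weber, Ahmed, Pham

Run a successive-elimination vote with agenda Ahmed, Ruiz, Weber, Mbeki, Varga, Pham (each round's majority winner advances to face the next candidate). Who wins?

Varga

Round 1: Ahmed vs Ruiz — 8–9, Ruiz advances.
Round 2: Ruiz vs Weber — 13–4, Ruiz advances.
Round 3: Ruiz vs Mbeki — 13–4, Ruiz advances.
Round 4: Ruiz vs Varga — 7–10, Varga advances.
Round 5: Varga vs Pham — 14–3, Varga advances.
Varga survives the agenda.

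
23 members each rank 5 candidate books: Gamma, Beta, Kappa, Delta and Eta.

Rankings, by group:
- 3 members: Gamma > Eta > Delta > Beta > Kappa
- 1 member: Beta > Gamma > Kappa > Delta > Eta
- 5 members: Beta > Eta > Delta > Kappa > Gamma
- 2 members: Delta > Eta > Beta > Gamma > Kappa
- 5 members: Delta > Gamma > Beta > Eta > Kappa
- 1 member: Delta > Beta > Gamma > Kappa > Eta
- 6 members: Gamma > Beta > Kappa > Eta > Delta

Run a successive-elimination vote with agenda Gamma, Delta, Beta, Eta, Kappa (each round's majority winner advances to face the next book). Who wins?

Round 1: Gamma vs Delta — 10–13, Delta advances.
Round 2: Delta vs Beta — 11–12, Beta advances.
Round 3: Beta vs Eta — 18–5, Beta advances.
Round 4: Beta vs Kappa — 23–0, Beta advances.
Beta survives the agenda.

Beta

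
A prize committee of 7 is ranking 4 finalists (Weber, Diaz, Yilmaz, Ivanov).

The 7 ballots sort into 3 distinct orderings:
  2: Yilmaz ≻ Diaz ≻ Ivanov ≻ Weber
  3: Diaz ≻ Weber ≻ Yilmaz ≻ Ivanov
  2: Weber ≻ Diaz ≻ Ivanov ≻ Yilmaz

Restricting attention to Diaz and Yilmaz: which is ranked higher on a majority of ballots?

Ballots ranking Diaz above Yilmaz: 3 + 2 = 5.
Ballots ranking Yilmaz above Diaz: 7 − 5 = 2.
Diaz wins the head-to-head 5–2.

Diaz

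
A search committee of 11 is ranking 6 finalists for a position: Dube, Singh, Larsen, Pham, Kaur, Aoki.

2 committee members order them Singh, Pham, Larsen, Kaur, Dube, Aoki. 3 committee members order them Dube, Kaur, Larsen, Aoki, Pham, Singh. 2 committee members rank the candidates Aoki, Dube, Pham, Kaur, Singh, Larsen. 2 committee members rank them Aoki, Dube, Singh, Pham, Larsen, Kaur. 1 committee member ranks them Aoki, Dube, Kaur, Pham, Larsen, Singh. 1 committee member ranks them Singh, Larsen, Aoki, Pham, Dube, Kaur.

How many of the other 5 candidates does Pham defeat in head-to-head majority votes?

3

Pham against each rival (11 committee members):
Pham vs Dube: 3 to 8, Dube.
Pham vs Singh: Pham is ranked higher on 3+2+1 = 6 ballots, Singh on 5. Pham wins 6–5.
Pham–Larsen: Pham 7–4.
Pham vs Kaur: Pham preferred on 2+2+2+1 = 7 ballots; Pham wins 7–4.
Pham vs Aoki: 2 to 9, Aoki.
Pham beats Singh, Larsen, Kaur; loses to Dube, Aoki — 3 pairwise wins.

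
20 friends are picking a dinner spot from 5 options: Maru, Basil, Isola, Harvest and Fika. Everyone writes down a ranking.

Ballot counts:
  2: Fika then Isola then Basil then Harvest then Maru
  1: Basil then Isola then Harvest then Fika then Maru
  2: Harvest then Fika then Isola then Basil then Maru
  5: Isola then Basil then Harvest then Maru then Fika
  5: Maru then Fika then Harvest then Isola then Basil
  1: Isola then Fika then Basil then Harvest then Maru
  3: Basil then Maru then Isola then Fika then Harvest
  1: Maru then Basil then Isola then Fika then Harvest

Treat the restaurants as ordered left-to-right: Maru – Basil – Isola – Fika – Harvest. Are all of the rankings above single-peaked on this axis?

Axis positions: Maru=1, Basil=2, Isola=3, Fika=4, Harvest=5.
Faction 1 (peak Fika at position 4): ranking walks positions 4-3-2-5-1, expanding outward from the peak — single-peaked.
Faction 2: ranking walks positions 2-3-5-4-1; Harvest is ranked above Fika even though Fika lies between Harvest and the peak Basil on the axis — preferences dip and rise again. Not single-peaked.
Faction 3 (peak Harvest at position 5): ranking walks positions 5-4-3-2-1, expanding outward from the peak — single-peaked.
Faction 4: ranking walks positions 3-2-5-1-4; Harvest is ranked above Fika even though Fika lies between Harvest and the peak Isola on the axis — preferences dip and rise again. Not single-peaked.
Faction 5: ranking walks positions 1-4-5-3-2; Fika is ranked above Basil even though Basil lies between Fika and the peak Maru on the axis — preferences dip and rise again. Not single-peaked.
Faction 6 (peak Isola at position 3): ranking walks positions 3-4-2-5-1, expanding outward from the peak — single-peaked.
Faction 7 (peak Basil at position 2): ranking walks positions 2-1-3-4-5, expanding outward from the peak — single-peaked.
Faction 8 (peak Maru at position 1): ranking walks positions 1-2-3-4-5, expanding outward from the peak — single-peaked.
Faction 2 violates single-peakedness, so the profile is not single-peaked on this axis.

no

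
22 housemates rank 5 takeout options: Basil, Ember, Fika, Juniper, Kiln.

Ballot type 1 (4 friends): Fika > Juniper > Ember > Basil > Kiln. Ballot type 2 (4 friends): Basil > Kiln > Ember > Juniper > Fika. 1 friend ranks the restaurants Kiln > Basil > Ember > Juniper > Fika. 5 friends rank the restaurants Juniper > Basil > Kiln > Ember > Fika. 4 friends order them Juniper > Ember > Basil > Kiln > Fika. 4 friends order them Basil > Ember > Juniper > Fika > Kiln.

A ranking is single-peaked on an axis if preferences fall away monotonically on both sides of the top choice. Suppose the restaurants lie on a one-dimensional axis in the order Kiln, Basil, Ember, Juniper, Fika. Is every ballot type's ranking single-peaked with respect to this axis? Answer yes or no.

Axis positions: Kiln=1, Basil=2, Ember=3, Juniper=4, Fika=5.
Ballot type 1 (peak Fika at position 5): ranking walks positions 5-4-3-2-1, expanding outward from the peak — single-peaked.
Ballot type 2 (peak Basil at position 2): ranking walks positions 2-1-3-4-5, expanding outward from the peak — single-peaked.
Ballot type 3 (peak Kiln at position 1): ranking walks positions 1-2-3-4-5, expanding outward from the peak — single-peaked.
Ballot type 4: ranking walks positions 4-2-1-3-5; Basil is ranked above Ember even though Ember lies between Basil and the peak Juniper on the axis — preferences dip and rise again. Not single-peaked.
Ballot type 5 (peak Juniper at position 4): ranking walks positions 4-3-2-1-5, expanding outward from the peak — single-peaked.
Ballot type 6 (peak Basil at position 2): ranking walks positions 2-3-4-5-1, expanding outward from the peak — single-peaked.
Ballot type 4 violates single-peakedness, so the profile is not single-peaked on this axis.

no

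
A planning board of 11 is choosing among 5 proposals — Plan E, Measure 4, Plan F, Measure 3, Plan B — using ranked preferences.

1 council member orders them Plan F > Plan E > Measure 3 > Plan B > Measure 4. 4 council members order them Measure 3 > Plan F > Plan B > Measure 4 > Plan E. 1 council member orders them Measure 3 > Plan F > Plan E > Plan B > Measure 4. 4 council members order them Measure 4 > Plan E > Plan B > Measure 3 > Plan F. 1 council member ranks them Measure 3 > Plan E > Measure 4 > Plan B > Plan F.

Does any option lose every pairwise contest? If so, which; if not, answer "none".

Head-to-head results (11 council members):
Plan E vs Measure 4: Plan E preferred on 1+1+1 = 3 ballots; Measure 4 wins 8–3.
Plan E vs Plan F: Plan F, 6–5.
Plan E vs Measure 3: Measure 3 wins 6–5.
Plan E vs Plan B: Plan E is ranked higher on 1+1+4+1 = 7 ballots, Plan B on 4. Plan E wins 7–4.
Measure 4 vs Plan F: 4+1 = 5 for Measure 4, 6 for Plan F — Plan F by 6–5.
Measure 4 vs Measure 3: Measure 4 preferred on 4 ballots; Measure 3 wins 7–4.
Measure 4 vs Plan B: Plan B, 6–5.
Plan F vs Measure 3: 1 to 10, Measure 3.
Plan F–Plan B: Plan F 6–5.
Measure 3 vs Plan B: Measure 3 wins 7–4.
Each option has at least one pairwise win (Plan E beats Plan B; Measure 4 beats Plan E; Plan F beats Plan E; Measure 3 beats Plan E; Plan B beats Measure 4) — no Condorcet loser.

none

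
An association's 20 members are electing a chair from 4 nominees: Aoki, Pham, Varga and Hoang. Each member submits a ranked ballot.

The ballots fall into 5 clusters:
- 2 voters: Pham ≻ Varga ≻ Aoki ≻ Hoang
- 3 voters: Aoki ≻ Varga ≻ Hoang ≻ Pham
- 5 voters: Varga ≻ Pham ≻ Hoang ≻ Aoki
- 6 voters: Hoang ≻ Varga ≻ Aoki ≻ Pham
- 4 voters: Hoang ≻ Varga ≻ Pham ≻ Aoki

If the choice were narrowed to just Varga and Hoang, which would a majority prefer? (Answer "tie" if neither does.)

Ballots ranking Varga above Hoang: 2 + 3 + 5 = 10.
Ballots ranking Hoang above Varga: 20 − 10 = 10.
10–10: the pair ties.

tie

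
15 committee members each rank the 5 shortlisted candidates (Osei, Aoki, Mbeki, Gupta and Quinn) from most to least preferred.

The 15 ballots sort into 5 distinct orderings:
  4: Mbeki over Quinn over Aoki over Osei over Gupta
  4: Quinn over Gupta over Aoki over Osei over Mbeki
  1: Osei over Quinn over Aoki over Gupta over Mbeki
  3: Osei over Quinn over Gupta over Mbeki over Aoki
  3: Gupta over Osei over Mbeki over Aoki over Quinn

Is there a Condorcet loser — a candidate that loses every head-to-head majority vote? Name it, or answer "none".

Head-to-head results (15 committee members):
Osei vs Aoki: 1+3+3 = 7 for Osei, 8 for Aoki — Aoki by 8–7.
Osei vs Mbeki: Osei wins 11–4.
Osei vs Gupta: Osei wins 8–7.
Osei–Quinn: Quinn 8–7.
Aoki–Mbeki: Mbeki 10–5.
Aoki vs Gupta: Aoki preferred on 4+1 = 5 ballots; Gupta wins 10–5.
Aoki vs Quinn: Quinn, 12–3.
Mbeki vs Gupta: 4 to 11, Gupta.
Mbeki vs Quinn: Mbeki preferred on 4+3 = 7 ballots; Quinn wins 8–7.
Gupta–Quinn: Quinn 12–3.
Each candidate has at least one pairwise win (Osei beats Mbeki; Aoki beats Osei; Mbeki beats Aoki; Gupta beats Aoki; Quinn beats Osei) — no Condorcet loser.

none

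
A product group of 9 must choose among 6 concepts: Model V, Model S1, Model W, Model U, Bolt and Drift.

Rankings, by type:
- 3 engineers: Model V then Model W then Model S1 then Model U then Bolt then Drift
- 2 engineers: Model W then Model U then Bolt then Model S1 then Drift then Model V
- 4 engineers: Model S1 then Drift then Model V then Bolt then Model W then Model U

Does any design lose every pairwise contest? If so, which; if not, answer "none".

none

Pairwise majorities:
Model V–Model S1: Model S1 6–3.
Model V vs Model W: Model V, 7–2.
Model V vs Model U: 7 to 2, Model V.
Model V vs Bolt: 3+4 = 7 for Model V, 2 for Bolt — Model V by 7–2.
Model V vs Drift: 3 to 6, Drift.
Model S1–Model W: Model W 5–4.
Model S1 vs Model U: 7 to 2, Model S1.
Model S1 vs Bolt: 7 to 2, Model S1.
Model S1 vs Drift: Model S1 preferred on 3+2+4 = 9 ballots; Model S1 wins 9–0.
Model W–Model U: Model W 9–0.
Model W–Bolt: Model W 5–4.
Model W vs Drift: Model W is ranked higher on 3+2 = 5 ballots, Drift on 4. Model W wins 5–4.
Model U–Bolt: Model U 5–4.
Model U vs Drift: Model U, 5–4.
Bolt vs Drift: Bolt preferred on 3+2 = 5 ballots; Bolt wins 5–4.
No design is winless: Model V beats Model W; Model S1 beats Model V; Model W beats Model S1; Model U beats Bolt; Bolt beats Drift; Drift beats Model V. There is no Condorcet loser.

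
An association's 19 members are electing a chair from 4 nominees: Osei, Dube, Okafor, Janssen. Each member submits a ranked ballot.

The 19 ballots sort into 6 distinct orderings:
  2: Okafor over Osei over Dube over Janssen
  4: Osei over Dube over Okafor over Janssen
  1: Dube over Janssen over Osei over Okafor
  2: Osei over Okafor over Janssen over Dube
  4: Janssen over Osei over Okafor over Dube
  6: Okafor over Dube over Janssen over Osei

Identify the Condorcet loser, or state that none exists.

Head-to-head results (19 voters):
Osei vs Dube: Osei, 12–7.
Osei–Okafor: Osei 11–8.
Osei vs Janssen: Osei is ranked higher on 2+4+2 = 8 ballots, Janssen on 11. Janssen wins 11–8.
Dube vs Okafor: 5 to 14, Okafor.
Dube vs Janssen: 2+4+1+6 = 13 for Dube, 6 for Janssen — Dube by 13–6.
Okafor vs Janssen: 2+4+2+6 = 14 for Okafor, 5 for Janssen — Okafor by 14–5.
Every candidate wins at least one matchup (Osei beats Dube; Dube beats Janssen; Okafor beats Dube; Janssen beats Osei), so there is no Condorcet loser.

none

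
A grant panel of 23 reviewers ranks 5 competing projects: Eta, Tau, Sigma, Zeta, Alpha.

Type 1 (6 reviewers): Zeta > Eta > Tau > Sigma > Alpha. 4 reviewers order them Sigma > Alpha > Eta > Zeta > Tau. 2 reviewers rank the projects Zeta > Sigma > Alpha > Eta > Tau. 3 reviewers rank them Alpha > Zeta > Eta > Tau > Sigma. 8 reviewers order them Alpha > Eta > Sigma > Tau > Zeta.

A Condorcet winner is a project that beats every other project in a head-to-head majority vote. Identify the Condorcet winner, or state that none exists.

Pairwise majorities:
Eta vs Tau: Eta wins 23–0.
Eta vs Sigma: Eta wins 17–6.
Eta vs Zeta: Eta, 12–11.
Eta–Alpha: Alpha 17–6.
Tau vs Sigma: Sigma wins 14–9.
Tau–Zeta: Zeta 15–8.
Tau vs Alpha: Alpha wins 17–6.
Sigma vs Zeta: Sigma, 12–11.
Sigma vs Alpha: Sigma, 12–11.
Zeta vs Alpha: Alpha, 15–8.
Every project loses at least once (Eta loses to Alpha; Tau loses to Eta; Sigma loses to Eta; Zeta loses to Eta; Alpha loses to Sigma). The majority relation contains the cycle Eta beats Sigma beats Alpha beats Eta, so there is no Condorcet winner.

none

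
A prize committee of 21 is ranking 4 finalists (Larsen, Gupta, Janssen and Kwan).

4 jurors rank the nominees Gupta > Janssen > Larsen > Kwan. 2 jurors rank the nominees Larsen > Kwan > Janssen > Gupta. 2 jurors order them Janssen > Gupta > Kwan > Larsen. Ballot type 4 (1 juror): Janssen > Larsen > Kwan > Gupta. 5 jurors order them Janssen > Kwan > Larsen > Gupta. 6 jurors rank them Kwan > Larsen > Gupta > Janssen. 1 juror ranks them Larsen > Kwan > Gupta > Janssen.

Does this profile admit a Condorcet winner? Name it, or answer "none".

Pairwise majorities:
Larsen vs Gupta: Larsen wins 15–6.
Larsen–Janssen: Janssen 12–9.
Larsen vs Kwan: Kwan, 13–8.
Gupta vs Janssen: Gupta wins 11–10.
Gupta vs Kwan: Kwan, 15–6.
Janssen vs Kwan: Janssen wins 12–9.
Every nominee loses at least once (Larsen loses to Janssen; Gupta loses to Larsen; Janssen loses to Gupta; Kwan loses to Janssen). The majority relation contains the cycle Larsen → Gupta → Janssen → Larsen, so there is no Condorcet winner.

none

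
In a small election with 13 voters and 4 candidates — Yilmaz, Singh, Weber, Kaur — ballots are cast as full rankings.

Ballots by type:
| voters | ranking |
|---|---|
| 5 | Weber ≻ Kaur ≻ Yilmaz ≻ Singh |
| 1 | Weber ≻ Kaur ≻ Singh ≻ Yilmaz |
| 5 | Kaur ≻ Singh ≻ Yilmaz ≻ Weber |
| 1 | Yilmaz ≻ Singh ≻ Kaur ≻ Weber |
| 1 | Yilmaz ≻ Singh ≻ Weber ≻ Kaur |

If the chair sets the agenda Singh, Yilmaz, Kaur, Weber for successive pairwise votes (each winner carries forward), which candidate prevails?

Round 1: Singh vs Yilmaz — 6–7, Yilmaz advances.
Round 2: Yilmaz vs Kaur — 2–11, Kaur advances.
Round 3: Kaur vs Weber — 6–7, Weber advances.
The agenda winner is Weber.

Weber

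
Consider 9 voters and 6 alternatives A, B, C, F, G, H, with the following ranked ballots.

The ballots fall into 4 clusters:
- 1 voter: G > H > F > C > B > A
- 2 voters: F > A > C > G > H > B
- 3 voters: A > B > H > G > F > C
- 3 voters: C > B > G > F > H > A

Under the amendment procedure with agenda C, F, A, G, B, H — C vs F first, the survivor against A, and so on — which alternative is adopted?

B

Round 1: C vs F — 3–6, F advances.
Round 2: F vs A — 6–3, F advances.
Round 3: F vs G — 2–7, G advances.
Round 4: G vs B — 3–6, B advances.
Round 5: B vs H — 6–3, B advances.
The agenda winner is B.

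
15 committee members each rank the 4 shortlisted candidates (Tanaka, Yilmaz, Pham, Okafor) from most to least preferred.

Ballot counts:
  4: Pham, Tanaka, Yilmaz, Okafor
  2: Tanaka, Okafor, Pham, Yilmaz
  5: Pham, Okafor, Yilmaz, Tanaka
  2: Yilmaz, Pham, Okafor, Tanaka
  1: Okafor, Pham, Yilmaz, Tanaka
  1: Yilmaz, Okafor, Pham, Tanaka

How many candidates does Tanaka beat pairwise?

Tanaka against each rival (15 committee members):
Tanaka vs Yilmaz: Tanaka preferred on 4+2 = 6 ballots; Yilmaz wins 9–6.
Tanaka–Pham: Pham 13–2.
Tanaka vs Okafor: Tanaka is ranked higher on 4+2 = 6 ballots, Okafor on 9. Okafor wins 9–6.
Tanaka beats no one; loses to Yilmaz, Pham, Okafor — 0 pairwise wins.

0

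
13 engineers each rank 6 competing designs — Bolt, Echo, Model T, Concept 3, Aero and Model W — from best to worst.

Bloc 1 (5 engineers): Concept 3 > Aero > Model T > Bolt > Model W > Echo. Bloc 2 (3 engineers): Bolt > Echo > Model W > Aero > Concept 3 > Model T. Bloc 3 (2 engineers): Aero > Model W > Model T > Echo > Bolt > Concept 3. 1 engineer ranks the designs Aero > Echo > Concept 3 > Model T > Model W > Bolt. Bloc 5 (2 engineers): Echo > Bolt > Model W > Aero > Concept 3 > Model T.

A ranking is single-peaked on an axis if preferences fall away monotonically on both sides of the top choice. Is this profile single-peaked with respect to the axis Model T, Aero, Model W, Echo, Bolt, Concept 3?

no

Axis positions: Model T=1, Aero=2, Model W=3, Echo=4, Bolt=5, Concept 3=6.
Bloc 1: ranking walks positions 6-2-1-5-3-4; Aero is ranked above Bolt even though Bolt lies between Aero and the peak Concept 3 on the axis — preferences dip and rise again. Not single-peaked.
Bloc 2 (peak Bolt at position 5): ranking walks positions 5-4-3-2-6-1, expanding outward from the peak — single-peaked.
Bloc 3 (peak Aero at position 2): ranking walks positions 2-3-1-4-5-6, expanding outward from the peak — single-peaked.
Bloc 4: ranking walks positions 2-4-6-1-3-5; Echo is ranked above Model W even though Model W lies between Echo and the peak Aero on the axis — preferences dip and rise again. Not single-peaked.
Bloc 5 (peak Echo at position 4): ranking walks positions 4-5-3-2-6-1, expanding outward from the peak — single-peaked.
Bloc 1 violates single-peakedness, so the profile is not single-peaked on this axis.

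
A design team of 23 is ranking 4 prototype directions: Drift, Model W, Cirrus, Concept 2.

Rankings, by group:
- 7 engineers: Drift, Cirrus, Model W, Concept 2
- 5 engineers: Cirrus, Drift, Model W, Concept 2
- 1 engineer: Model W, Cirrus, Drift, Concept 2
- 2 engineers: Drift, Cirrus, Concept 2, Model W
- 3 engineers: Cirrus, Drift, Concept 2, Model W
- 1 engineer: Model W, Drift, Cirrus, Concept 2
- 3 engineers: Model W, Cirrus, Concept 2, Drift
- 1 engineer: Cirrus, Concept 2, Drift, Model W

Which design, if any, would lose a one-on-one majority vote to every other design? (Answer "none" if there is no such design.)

Head-to-head results (23 engineers):
Drift–Model W: Drift 18–5.
Drift vs Cirrus: Drift preferred on 7+2+1 = 10 ballots; Cirrus wins 13–10.
Drift–Concept 2: Drift 19–4.
Model W vs Cirrus: Cirrus, 18–5.
Model W vs Concept 2: Model W is ranked higher on 7+5+1+1+3 = 17 ballots, Concept 2 on 6. Model W wins 17–6.
Cirrus vs Concept 2: Cirrus, 23–0.
Concept 2 is beaten in every head-to-head and is the Condorcet loser.

Concept 2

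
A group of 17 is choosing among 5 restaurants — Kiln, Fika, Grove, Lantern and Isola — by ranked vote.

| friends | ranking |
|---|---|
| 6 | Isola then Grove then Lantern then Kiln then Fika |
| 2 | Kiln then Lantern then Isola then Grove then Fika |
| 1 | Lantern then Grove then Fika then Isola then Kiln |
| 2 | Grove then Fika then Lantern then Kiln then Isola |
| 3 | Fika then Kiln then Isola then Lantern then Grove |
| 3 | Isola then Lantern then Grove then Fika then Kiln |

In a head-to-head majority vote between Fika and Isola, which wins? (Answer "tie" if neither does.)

Ballots ranking Fika above Isola: 1 + 2 + 3 = 6.
Ballots ranking Isola above Fika: 17 − 6 = 11.
Isola wins the head-to-head 11–6.

Isola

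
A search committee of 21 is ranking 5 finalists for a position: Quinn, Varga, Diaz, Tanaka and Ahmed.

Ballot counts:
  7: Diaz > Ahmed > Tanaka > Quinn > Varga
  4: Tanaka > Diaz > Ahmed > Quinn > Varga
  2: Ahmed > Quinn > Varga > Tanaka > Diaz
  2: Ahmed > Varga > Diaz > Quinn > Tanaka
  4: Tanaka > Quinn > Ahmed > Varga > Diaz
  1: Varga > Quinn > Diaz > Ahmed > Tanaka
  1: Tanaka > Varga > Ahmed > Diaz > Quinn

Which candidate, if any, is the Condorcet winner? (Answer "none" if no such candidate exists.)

none

Check each pair by majority over 21 ballots:
Quinn vs Varga: 7+4+2+4 = 17 for Quinn, 4 for Varga — Quinn by 17–4.
Quinn vs Diaz: 2+4+1 = 7 for Quinn, 14 for Diaz — Diaz by 14–7.
Quinn vs Tanaka: Quinn is ranked higher on 2+2+1 = 5 ballots, Tanaka on 16. Tanaka wins 16–5.
Quinn vs Ahmed: 4+1 = 5 for Quinn, 16 for Ahmed — Ahmed by 16–5.
Varga vs Diaz: 10 to 11, Diaz.
Varga vs Tanaka: 5 to 16, Tanaka.
Varga vs Ahmed: Varga is ranked higher on 1+1 = 2 ballots, Ahmed on 19. Ahmed wins 19–2.
Diaz vs Tanaka: Diaz preferred on 7+2+1 = 10 ballots; Tanaka wins 11–10.
Diaz vs Ahmed: 7+4+1 = 12 for Diaz, 9 for Ahmed — Diaz by 12–9.
Tanaka vs Ahmed: 4+4+1 = 9 for Tanaka, 12 for Ahmed — Ahmed by 12–9.
Each candidate drops at least one matchup (Quinn loses to Diaz; Varga loses to Quinn; Diaz loses to Tanaka; Tanaka loses to Ahmed; Ahmed loses to Diaz); the cycle Diaz > Ahmed > Tanaka > Diaz rules out a Condorcet winner.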